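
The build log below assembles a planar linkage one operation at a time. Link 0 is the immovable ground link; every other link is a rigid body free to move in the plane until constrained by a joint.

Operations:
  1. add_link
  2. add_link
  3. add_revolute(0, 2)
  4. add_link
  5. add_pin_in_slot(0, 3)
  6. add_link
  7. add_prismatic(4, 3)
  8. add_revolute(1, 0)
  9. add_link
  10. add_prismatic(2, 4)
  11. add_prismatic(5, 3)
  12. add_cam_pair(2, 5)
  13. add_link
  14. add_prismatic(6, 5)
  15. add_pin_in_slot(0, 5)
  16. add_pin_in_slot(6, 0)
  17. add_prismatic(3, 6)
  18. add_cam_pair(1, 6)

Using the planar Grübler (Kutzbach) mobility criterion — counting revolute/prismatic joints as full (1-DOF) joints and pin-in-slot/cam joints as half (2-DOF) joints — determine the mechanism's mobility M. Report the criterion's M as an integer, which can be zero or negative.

M = -1

link 0 = ground. State L|J1|J2 = 1|0|0
+link1  2|0|0
+link2  3|0|0
R(0,2) f=1→J1  3|1|0
+link3  4|1|0
PS(0,3) f=2→J2  4|1|1
+link4  5|1|1
P(4,3) f=1→J1  5|2|1
R(1,0) f=1→J1  5|3|1
+link5  6|3|1
P(2,4) f=1→J1  6|4|1
P(5,3) f=1→J1  6|5|1
C(2,5) f=2→J2  6|5|2
+link6  7|5|2
P(6,5) f=1→J1  7|6|2
PS(0,5) f=2→J2  7|6|3
PS(6,0) f=2→J2  7|6|4
P(3,6) f=1→J1  7|7|4
C(1,6) f=2→J2  7|7|5
M = 3(7−1)−2·7−5 = 18−14−5 = -1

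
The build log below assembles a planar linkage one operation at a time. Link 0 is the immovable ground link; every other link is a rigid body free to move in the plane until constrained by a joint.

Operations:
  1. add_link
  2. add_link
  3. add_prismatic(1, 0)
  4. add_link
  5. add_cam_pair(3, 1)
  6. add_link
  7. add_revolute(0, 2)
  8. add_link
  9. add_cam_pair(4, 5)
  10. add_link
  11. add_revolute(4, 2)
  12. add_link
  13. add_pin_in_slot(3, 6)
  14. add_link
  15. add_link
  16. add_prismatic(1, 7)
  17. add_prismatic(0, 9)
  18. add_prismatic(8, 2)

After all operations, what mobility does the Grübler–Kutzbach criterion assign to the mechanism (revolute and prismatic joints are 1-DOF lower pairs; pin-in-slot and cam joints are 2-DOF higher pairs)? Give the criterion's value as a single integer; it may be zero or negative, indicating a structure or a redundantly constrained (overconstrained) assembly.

M = 12

L=1 J1=0 J2=0
add link → L=2 J1=0 J2=0
add link → L=3 J1=0 J2=0
P@1,0 dof=1 J1 → L=3 J1=1 J2=0
add link → L=4 J1=1 J2=0
C@3,1 dof=2 J2 → L=4 J1=1 J2=1
add link → L=5 J1=1 J2=1
R@0,2 dof=1 J1 → L=5 J1=2 J2=1
add link → L=6 J1=2 J2=1
C@4,5 dof=2 J2 → L=6 J1=2 J2=2
add link → L=7 J1=2 J2=2
R@4,2 dof=1 J1 → L=7 J1=3 J2=2
add link → L=8 J1=3 J2=2
PS@3,6 dof=2 J2 → L=8 J1=3 J2=3
add link → L=9 J1=3 J2=3
add link → L=10 J1=3 J2=3
P@1,7 dof=1 J1 → L=10 J1=4 J2=3
P@0,9 dof=1 J1 → L=10 J1=5 J2=3
P@8,2 dof=1 J1 → L=10 J1=6 J2=3
M=3(L−1)−2J1−J2=3·9−2·6−3=12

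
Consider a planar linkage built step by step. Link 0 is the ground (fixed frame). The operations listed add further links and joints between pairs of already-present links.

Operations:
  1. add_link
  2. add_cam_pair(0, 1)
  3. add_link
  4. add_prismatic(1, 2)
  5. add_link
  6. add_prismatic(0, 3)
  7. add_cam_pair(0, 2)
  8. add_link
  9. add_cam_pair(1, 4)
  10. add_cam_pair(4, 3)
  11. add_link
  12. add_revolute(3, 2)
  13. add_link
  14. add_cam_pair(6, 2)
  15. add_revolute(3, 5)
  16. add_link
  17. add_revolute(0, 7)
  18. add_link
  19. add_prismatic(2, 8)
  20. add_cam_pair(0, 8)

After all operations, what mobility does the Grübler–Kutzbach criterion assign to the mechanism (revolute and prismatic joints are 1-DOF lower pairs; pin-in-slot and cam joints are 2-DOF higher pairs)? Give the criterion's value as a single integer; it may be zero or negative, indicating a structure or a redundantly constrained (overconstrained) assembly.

ground; <1,0,0>
#1 <2,0,0>
C:0↔1 J2 <2,0,1>
#2 <3,0,1>
P:1↔2 J1 <3,1,1>
#3 <4,1,1>
P:0↔3 J1 <4,2,1>
C:0↔2 J2 <4,2,2>
#4 <5,2,2>
C:1↔4 J2 <5,2,3>
C:4↔3 J2 <5,2,4>
#5 <6,2,4>
R:3↔2 J1 <6,3,4>
#6 <7,3,4>
C:6↔2 J2 <7,3,5>
R:3↔5 J1 <7,4,5>
#7 <8,4,5>
R:0↔7 J1 <8,5,5>
#8 <9,5,5>
P:2↔8 J1 <9,6,5>
C:0↔8 J2 <9,6,6>
3×8 − 2×6 − 1×6 = 6

M = 6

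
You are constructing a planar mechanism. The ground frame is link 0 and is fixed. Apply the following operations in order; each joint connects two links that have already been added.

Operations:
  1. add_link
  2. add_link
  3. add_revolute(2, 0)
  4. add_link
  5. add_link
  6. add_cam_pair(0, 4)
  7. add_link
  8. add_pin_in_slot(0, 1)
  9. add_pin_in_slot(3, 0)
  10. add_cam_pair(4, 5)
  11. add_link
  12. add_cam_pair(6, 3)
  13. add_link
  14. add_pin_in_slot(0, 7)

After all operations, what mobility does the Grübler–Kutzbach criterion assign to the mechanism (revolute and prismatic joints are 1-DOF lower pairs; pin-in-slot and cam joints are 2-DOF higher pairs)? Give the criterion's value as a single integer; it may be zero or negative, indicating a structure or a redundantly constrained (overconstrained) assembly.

M = 13

ground; <1,0,0>
#1 <2,0,0>
#2 <3,0,0>
R:2↔0 J1 <3,1,0>
#3 <4,1,0>
#4 <5,1,0>
C:0↔4 J2 <5,1,1>
#5 <6,1,1>
PS:0↔1 J2 <6,1,2>
PS:3↔0 J2 <6,1,3>
C:4↔5 J2 <6,1,4>
#6 <7,1,4>
C:6↔3 J2 <7,1,5>
#7 <8,1,5>
PS:0↔7 J2 <8,1,6>
3×7 − 2×1 − 1×6 = 13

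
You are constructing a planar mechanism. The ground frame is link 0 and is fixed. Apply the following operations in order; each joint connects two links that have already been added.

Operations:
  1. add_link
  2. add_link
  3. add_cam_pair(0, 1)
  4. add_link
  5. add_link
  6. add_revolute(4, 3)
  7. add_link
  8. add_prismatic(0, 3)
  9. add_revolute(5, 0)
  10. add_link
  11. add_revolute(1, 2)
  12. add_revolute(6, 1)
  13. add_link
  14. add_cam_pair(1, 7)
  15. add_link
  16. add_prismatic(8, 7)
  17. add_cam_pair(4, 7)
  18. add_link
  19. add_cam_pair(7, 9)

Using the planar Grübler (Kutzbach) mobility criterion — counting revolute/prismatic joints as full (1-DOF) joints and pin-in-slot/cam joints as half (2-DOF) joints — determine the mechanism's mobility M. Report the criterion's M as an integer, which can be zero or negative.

M = 11

ground; <1,0,0>
#1 <2,0,0>
#2 <3,0,0>
C:0↔1 J2 <3,0,1>
#3 <4,0,1>
#4 <5,0,1>
R:4↔3 J1 <5,1,1>
#5 <6,1,1>
P:0↔3 J1 <6,2,1>
R:5↔0 J1 <6,3,1>
#6 <7,3,1>
R:1↔2 J1 <7,4,1>
R:6↔1 J1 <7,5,1>
#7 <8,5,1>
C:1↔7 J2 <8,5,2>
#8 <9,5,2>
P:8↔7 J1 <9,6,2>
C:4↔7 J2 <9,6,3>
#9 <10,6,3>
C:7↔9 J2 <10,6,4>
3×9 − 2×6 − 1×4 = 11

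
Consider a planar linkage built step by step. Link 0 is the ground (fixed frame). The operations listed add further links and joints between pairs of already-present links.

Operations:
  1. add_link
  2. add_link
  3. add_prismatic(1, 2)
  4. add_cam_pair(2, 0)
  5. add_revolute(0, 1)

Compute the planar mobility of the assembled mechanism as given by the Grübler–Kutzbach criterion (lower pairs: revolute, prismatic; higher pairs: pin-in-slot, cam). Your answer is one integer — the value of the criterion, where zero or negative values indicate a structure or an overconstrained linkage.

L=1 J1=0 J2=0
add link → L=2 J1=0 J2=0
add link → L=3 J1=0 J2=0
P@1,2 dof=1 J1 → L=3 J1=1 J2=0
C@2,0 dof=2 J2 → L=3 J1=1 J2=1
R@0,1 dof=1 J1 → L=3 J1=2 J2=1
M=3(L−1)−2J1−J2=3·2−2·2−1=1

M = 1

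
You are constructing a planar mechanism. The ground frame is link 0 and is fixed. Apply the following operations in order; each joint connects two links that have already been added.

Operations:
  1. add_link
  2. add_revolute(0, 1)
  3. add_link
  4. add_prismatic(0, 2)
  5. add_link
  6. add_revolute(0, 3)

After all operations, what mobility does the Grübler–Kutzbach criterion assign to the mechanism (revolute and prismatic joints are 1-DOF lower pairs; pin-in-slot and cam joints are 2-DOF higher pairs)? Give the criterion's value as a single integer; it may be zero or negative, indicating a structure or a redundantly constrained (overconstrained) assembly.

M = 3

(L,J1,J2)=(1,0,0); link0 fixed
link1: (2,0,0)
R 0-1 [J1]: (2,1,0)
link2: (3,1,0)
P 0-2 [J1]: (3,2,0)
link3: (4,2,0)
R 0-3 [J1]: (4,3,0)
Grübler: 3·3 − 2·3 − 0 = 3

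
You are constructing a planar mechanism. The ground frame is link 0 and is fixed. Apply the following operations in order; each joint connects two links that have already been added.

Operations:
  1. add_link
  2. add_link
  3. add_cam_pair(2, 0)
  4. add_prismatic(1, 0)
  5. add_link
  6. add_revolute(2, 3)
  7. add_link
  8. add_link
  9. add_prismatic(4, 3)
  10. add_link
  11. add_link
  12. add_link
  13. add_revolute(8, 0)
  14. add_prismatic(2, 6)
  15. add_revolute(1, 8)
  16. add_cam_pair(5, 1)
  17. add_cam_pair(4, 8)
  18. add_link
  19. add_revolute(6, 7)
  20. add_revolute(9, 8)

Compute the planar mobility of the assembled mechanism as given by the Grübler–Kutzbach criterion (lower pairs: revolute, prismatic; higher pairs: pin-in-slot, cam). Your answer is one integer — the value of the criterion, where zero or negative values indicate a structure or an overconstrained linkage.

M = 8

L=1 J1=0 J2=0
add link → L=2 J1=0 J2=0
add link → L=3 J1=0 J2=0
C@2,0 dof=2 J2 → L=3 J1=0 J2=1
P@1,0 dof=1 J1 → L=3 J1=1 J2=1
add link → L=4 J1=1 J2=1
R@2,3 dof=1 J1 → L=4 J1=2 J2=1
add link → L=5 J1=2 J2=1
add link → L=6 J1=2 J2=1
P@4,3 dof=1 J1 → L=6 J1=3 J2=1
add link → L=7 J1=3 J2=1
add link → L=8 J1=3 J2=1
add link → L=9 J1=3 J2=1
R@8,0 dof=1 J1 → L=9 J1=4 J2=1
P@2,6 dof=1 J1 → L=9 J1=5 J2=1
R@1,8 dof=1 J1 → L=9 J1=6 J2=1
C@5,1 dof=2 J2 → L=9 J1=6 J2=2
C@4,8 dof=2 J2 → L=9 J1=6 J2=3
add link → L=10 J1=6 J2=3
R@6,7 dof=1 J1 → L=10 J1=7 J2=3
R@9,8 dof=1 J1 → L=10 J1=8 J2=3
M=3(L−1)−2J1−J2=3·9−2·8−3=8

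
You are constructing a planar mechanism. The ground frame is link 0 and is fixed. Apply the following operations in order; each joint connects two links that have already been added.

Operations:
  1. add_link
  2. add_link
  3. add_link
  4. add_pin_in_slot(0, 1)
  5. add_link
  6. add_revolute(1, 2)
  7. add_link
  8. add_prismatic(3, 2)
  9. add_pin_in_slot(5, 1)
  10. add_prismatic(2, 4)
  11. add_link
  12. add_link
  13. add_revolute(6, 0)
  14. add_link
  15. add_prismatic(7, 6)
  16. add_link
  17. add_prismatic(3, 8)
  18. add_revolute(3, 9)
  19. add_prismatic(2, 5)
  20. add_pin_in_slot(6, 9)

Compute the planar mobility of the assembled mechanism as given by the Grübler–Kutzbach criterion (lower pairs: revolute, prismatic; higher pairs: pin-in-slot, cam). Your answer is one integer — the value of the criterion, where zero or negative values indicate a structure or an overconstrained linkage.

M = 8

link 0 = ground. State L|J1|J2 = 1|0|0
+link1  2|0|0
+link2  3|0|0
+link3  4|0|0
PS(0,1) f=2→J2  4|0|1
+link4  5|0|1
R(1,2) f=1→J1  5|1|1
+link5  6|1|1
P(3,2) f=1→J1  6|2|1
PS(5,1) f=2→J2  6|2|2
P(2,4) f=1→J1  6|3|2
+link6  7|3|2
+link7  8|3|2
R(6,0) f=1→J1  8|4|2
+link8  9|4|2
P(7,6) f=1→J1  9|5|2
+link9  10|5|2
P(3,8) f=1→J1  10|6|2
R(3,9) f=1→J1  10|7|2
P(2,5) f=1→J1  10|8|2
PS(6,9) f=2→J2  10|8|3
M = 3(10−1)−2·8−3 = 27−16−3 = 8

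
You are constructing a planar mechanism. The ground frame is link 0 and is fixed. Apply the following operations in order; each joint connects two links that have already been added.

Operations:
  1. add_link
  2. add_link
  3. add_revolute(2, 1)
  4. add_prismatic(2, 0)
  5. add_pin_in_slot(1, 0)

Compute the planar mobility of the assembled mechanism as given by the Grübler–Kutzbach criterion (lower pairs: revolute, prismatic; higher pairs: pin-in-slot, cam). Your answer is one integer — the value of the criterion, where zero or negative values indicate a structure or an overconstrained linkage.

M = 1

(L,J1,J2)=(1,0,0); link0 fixed
link1: (2,0,0)
link2: (3,0,0)
R 2-1 [J1]: (3,1,0)
P 2-0 [J1]: (3,2,0)
PS 1-0 [J2]: (3,2,1)
Grübler: 3·2 − 2·2 − 1 = 1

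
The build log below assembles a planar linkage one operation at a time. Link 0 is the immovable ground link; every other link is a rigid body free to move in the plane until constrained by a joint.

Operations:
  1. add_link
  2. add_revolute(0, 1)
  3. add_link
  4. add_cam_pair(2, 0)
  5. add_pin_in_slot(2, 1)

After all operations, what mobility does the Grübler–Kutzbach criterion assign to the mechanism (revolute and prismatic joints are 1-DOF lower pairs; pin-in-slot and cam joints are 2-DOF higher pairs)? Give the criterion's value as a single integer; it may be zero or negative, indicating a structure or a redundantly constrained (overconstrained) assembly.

[1;0;0] (link 0 is ground)
L+ [2;0;0]
R(0,1)∈J1 [2;1;0]
L+ [3;1;0]
C(2,0)∈J2 [3;1;1]
PS(2,1)∈J2 [3;1;2]
mobility = 6 − 2 − 2 = 2

M = 2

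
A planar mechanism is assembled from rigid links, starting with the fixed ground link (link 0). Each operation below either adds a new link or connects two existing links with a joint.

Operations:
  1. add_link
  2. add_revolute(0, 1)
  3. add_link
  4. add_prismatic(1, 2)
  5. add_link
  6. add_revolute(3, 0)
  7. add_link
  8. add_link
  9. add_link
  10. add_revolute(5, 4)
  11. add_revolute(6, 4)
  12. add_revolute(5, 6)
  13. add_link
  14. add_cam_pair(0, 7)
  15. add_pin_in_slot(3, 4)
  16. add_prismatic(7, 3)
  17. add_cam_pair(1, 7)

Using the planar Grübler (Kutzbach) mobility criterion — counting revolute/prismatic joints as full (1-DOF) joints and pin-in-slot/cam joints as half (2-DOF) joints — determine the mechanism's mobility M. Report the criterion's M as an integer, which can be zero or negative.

M = 4

[1;0;0] (link 0 is ground)
L+ [2;0;0]
R(0,1)∈J1 [2;1;0]
L+ [3;1;0]
P(1,2)∈J1 [3;2;0]
L+ [4;2;0]
R(3,0)∈J1 [4;3;0]
L+ [5;3;0]
L+ [6;3;0]
L+ [7;3;0]
R(5,4)∈J1 [7;4;0]
R(6,4)∈J1 [7;5;0]
R(5,6)∈J1 [7;6;0]
L+ [8;6;0]
C(0,7)∈J2 [8;6;1]
PS(3,4)∈J2 [8;6;2]
P(7,3)∈J1 [8;7;2]
C(1,7)∈J2 [8;7;3]
mobility = 21 − 14 − 3 = 4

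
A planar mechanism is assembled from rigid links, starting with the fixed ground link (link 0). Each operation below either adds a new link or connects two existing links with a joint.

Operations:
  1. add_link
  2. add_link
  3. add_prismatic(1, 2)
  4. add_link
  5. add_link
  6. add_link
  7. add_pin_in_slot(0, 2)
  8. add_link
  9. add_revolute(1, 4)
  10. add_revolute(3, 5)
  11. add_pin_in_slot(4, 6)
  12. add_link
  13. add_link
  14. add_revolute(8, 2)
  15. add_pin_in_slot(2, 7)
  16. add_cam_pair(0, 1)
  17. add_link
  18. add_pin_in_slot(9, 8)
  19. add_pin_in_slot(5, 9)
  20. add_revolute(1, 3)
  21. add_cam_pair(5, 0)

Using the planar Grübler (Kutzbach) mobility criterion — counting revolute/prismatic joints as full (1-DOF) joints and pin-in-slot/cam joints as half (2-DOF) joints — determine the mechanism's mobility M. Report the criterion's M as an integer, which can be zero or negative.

ground; <1,0,0>
#1 <2,0,0>
#2 <3,0,0>
P:1↔2 J1 <3,1,0>
#3 <4,1,0>
#4 <5,1,0>
#5 <6,1,0>
PS:0↔2 J2 <6,1,1>
#6 <7,1,1>
R:1↔4 J1 <7,2,1>
R:3↔5 J1 <7,3,1>
PS:4↔6 J2 <7,3,2>
#7 <8,3,2>
#8 <9,3,2>
R:8↔2 J1 <9,4,2>
PS:2↔7 J2 <9,4,3>
C:0↔1 J2 <9,4,4>
#9 <10,4,4>
PS:9↔8 J2 <10,4,5>
PS:5↔9 J2 <10,4,6>
R:1↔3 J1 <10,5,6>
C:5↔0 J2 <10,5,7>
3×9 − 2×5 − 1×7 = 10

M = 10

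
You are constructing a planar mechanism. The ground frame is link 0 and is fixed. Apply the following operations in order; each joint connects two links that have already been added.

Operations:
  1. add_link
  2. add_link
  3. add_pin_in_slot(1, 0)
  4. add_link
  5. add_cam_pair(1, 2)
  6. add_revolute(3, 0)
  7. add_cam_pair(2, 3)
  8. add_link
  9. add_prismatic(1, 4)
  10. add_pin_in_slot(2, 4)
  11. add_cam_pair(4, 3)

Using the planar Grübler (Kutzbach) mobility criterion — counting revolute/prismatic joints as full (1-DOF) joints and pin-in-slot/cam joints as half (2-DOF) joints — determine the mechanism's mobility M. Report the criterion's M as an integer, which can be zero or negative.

(L,J1,J2)=(1,0,0); link0 fixed
link1: (2,0,0)
link2: (3,0,0)
PS 1-0 [J2]: (3,0,1)
link3: (4,0,1)
C 1-2 [J2]: (4,0,2)
R 3-0 [J1]: (4,1,2)
C 2-3 [J2]: (4,1,3)
link4: (5,1,3)
P 1-4 [J1]: (5,2,3)
PS 2-4 [J2]: (5,2,4)
C 4-3 [J2]: (5,2,5)
Grübler: 3·4 − 2·2 − 5 = 3

M = 3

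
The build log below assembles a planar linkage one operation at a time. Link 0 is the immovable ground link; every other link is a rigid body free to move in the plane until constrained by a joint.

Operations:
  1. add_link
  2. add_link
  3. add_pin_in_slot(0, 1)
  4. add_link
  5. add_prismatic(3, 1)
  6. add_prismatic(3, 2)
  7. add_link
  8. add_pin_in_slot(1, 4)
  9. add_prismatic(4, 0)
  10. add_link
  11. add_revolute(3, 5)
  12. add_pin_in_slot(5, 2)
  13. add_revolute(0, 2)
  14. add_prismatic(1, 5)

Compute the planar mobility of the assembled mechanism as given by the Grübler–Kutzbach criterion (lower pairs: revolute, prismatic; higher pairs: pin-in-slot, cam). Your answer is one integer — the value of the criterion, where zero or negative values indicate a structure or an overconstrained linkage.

ground; <1,0,0>
#1 <2,0,0>
#2 <3,0,0>
PS:0↔1 J2 <3,0,1>
#3 <4,0,1>
P:3↔1 J1 <4,1,1>
P:3↔2 J1 <4,2,1>
#4 <5,2,1>
PS:1↔4 J2 <5,2,2>
P:4↔0 J1 <5,3,2>
#5 <6,3,2>
R:3↔5 J1 <6,4,2>
PS:5↔2 J2 <6,4,3>
R:0↔2 J1 <6,5,3>
P:1↔5 J1 <6,6,3>
3×5 − 2×6 − 1×3 = 0

M = 0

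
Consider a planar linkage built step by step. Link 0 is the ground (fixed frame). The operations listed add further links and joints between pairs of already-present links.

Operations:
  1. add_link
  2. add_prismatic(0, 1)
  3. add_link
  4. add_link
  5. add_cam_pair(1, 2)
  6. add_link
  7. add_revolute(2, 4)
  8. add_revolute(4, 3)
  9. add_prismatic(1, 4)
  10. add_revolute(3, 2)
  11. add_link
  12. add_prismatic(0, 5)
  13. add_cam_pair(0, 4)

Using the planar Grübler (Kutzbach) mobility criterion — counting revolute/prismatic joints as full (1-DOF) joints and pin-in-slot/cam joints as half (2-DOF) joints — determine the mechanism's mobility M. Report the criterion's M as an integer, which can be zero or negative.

M = 1

(L,J1,J2)=(1,0,0); link0 fixed
link1: (2,0,0)
P 0-1 [J1]: (2,1,0)
link2: (3,1,0)
link3: (4,1,0)
C 1-2 [J2]: (4,1,1)
link4: (5,1,1)
R 2-4 [J1]: (5,2,1)
R 4-3 [J1]: (5,3,1)
P 1-4 [J1]: (5,4,1)
R 3-2 [J1]: (5,5,1)
link5: (6,5,1)
P 0-5 [J1]: (6,6,1)
C 0-4 [J2]: (6,6,2)
Grübler: 3·5 − 2·6 − 2 = 1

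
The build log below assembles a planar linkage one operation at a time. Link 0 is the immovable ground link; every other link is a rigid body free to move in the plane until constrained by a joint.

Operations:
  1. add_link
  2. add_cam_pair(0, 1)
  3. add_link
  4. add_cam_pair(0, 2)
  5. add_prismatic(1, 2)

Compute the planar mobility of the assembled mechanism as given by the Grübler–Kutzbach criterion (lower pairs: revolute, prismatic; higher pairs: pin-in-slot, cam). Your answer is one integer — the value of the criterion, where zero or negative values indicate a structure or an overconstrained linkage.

M = 2

ground; <1,0,0>
#1 <2,0,0>
C:0↔1 J2 <2,0,1>
#2 <3,0,1>
C:0↔2 J2 <3,0,2>
P:1↔2 J1 <3,1,2>
3×2 − 2×1 − 1×2 = 2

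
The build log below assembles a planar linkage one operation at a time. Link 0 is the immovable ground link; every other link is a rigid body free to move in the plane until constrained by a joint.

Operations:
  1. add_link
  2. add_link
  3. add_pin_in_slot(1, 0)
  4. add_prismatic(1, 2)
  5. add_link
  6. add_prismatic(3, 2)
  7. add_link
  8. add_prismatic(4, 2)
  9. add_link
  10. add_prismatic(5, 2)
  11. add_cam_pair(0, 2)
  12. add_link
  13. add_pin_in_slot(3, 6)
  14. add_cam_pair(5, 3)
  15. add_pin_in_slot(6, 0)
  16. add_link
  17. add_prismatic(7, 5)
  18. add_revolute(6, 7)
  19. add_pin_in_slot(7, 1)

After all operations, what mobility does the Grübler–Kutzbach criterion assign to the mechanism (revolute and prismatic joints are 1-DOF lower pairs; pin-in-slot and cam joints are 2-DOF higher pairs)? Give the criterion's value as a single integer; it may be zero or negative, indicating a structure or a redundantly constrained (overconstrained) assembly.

[1;0;0] (link 0 is ground)
L+ [2;0;0]
L+ [3;0;0]
PS(1,0)∈J2 [3;0;1]
P(1,2)∈J1 [3;1;1]
L+ [4;1;1]
P(3,2)∈J1 [4;2;1]
L+ [5;2;1]
P(4,2)∈J1 [5;3;1]
L+ [6;3;1]
P(5,2)∈J1 [6;4;1]
C(0,2)∈J2 [6;4;2]
L+ [7;4;2]
PS(3,6)∈J2 [7;4;3]
C(5,3)∈J2 [7;4;4]
PS(6,0)∈J2 [7;4;5]
L+ [8;4;5]
P(7,5)∈J1 [8;5;5]
R(6,7)∈J1 [8;6;5]
PS(7,1)∈J2 [8;6;6]
mobility = 21 − 12 − 6 = 3

M = 3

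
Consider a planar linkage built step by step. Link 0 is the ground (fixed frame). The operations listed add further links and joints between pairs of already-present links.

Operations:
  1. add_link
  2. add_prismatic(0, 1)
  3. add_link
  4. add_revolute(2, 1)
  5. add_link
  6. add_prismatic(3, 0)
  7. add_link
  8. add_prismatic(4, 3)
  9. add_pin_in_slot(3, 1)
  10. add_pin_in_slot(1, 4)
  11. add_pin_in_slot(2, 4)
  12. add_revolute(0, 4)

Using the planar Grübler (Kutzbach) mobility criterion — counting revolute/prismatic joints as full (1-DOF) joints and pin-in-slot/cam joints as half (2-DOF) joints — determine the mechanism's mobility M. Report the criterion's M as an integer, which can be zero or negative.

M = -1

(L,J1,J2)=(1,0,0); link0 fixed
link1: (2,0,0)
P 0-1 [J1]: (2,1,0)
link2: (3,1,0)
R 2-1 [J1]: (3,2,0)
link3: (4,2,0)
P 3-0 [J1]: (4,3,0)
link4: (5,3,0)
P 4-3 [J1]: (5,4,0)
PS 3-1 [J2]: (5,4,1)
PS 1-4 [J2]: (5,4,2)
PS 2-4 [J2]: (5,4,3)
R 0-4 [J1]: (5,5,3)
Grübler: 3·4 − 2·5 − 3 = -1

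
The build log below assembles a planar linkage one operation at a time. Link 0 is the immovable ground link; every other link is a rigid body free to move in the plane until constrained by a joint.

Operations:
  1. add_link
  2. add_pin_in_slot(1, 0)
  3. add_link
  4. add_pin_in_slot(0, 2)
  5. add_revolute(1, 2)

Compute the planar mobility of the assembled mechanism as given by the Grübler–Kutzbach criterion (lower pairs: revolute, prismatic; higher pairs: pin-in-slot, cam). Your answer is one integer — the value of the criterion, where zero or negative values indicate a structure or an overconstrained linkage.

M = 2

(L,J1,J2)=(1,0,0); link0 fixed
link1: (2,0,0)
PS 1-0 [J2]: (2,0,1)
link2: (3,0,1)
PS 0-2 [J2]: (3,0,2)
R 1-2 [J1]: (3,1,2)
Grübler: 3·2 − 2·1 − 2 = 2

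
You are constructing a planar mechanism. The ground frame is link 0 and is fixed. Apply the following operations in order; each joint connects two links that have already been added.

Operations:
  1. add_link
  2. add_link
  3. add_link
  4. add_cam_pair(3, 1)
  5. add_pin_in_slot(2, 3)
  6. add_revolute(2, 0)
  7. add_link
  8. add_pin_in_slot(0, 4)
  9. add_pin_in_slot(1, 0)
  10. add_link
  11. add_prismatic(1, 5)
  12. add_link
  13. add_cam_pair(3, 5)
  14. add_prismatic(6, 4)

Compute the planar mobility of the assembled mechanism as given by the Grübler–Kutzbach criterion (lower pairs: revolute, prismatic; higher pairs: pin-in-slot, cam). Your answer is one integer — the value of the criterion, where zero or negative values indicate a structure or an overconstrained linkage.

M = 7

L=1 J1=0 J2=0
add link → L=2 J1=0 J2=0
add link → L=3 J1=0 J2=0
add link → L=4 J1=0 J2=0
C@3,1 dof=2 J2 → L=4 J1=0 J2=1
PS@2,3 dof=2 J2 → L=4 J1=0 J2=2
R@2,0 dof=1 J1 → L=4 J1=1 J2=2
add link → L=5 J1=1 J2=2
PS@0,4 dof=2 J2 → L=5 J1=1 J2=3
PS@1,0 dof=2 J2 → L=5 J1=1 J2=4
add link → L=6 J1=1 J2=4
P@1,5 dof=1 J1 → L=6 J1=2 J2=4
add link → L=7 J1=2 J2=4
C@3,5 dof=2 J2 → L=7 J1=2 J2=5
P@6,4 dof=1 J1 → L=7 J1=3 J2=5
M=3(L−1)−2J1−J2=3·6−2·3−5=7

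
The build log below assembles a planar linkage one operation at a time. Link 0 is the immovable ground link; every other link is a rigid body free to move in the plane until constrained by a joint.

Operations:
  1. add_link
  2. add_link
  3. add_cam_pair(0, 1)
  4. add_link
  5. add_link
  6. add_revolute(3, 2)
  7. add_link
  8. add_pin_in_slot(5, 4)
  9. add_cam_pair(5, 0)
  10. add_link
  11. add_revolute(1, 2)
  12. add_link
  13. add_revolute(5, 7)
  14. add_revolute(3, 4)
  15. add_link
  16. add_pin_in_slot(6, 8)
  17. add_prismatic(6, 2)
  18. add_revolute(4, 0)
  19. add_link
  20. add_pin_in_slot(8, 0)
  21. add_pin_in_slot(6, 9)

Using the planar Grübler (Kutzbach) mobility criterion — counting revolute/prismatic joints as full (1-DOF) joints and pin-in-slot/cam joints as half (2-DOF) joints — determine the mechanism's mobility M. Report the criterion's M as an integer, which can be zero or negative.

M = 9

link 0 = ground. State L|J1|J2 = 1|0|0
+link1  2|0|0
+link2  3|0|0
C(0,1) f=2→J2  3|0|1
+link3  4|0|1
+link4  5|0|1
R(3,2) f=1→J1  5|1|1
+link5  6|1|1
PS(5,4) f=2→J2  6|1|2
C(5,0) f=2→J2  6|1|3
+link6  7|1|3
R(1,2) f=1→J1  7|2|3
+link7  8|2|3
R(5,7) f=1→J1  8|3|3
R(3,4) f=1→J1  8|4|3
+link8  9|4|3
PS(6,8) f=2→J2  9|4|4
P(6,2) f=1→J1  9|5|4
R(4,0) f=1→J1  9|6|4
+link9  10|6|4
PS(8,0) f=2→J2  10|6|5
PS(6,9) f=2→J2  10|6|6
M = 3(10−1)−2·6−6 = 27−12−6 = 9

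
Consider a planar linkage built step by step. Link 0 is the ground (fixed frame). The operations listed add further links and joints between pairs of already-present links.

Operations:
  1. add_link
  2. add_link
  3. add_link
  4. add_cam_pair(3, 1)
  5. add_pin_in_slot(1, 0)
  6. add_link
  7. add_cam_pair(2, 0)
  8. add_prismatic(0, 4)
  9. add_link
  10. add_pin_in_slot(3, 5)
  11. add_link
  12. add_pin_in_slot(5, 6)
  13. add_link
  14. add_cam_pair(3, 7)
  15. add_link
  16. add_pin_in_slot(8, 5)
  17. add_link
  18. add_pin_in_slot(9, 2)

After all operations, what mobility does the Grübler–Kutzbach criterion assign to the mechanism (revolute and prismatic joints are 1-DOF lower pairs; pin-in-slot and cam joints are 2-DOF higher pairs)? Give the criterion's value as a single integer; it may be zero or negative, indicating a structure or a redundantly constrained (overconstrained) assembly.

M = 17

link 0 = ground. State L|J1|J2 = 1|0|0
+link1  2|0|0
+link2  3|0|0
+link3  4|0|0
C(3,1) f=2→J2  4|0|1
PS(1,0) f=2→J2  4|0|2
+link4  5|0|2
C(2,0) f=2→J2  5|0|3
P(0,4) f=1→J1  5|1|3
+link5  6|1|3
PS(3,5) f=2→J2  6|1|4
+link6  7|1|4
PS(5,6) f=2→J2  7|1|5
+link7  8|1|5
C(3,7) f=2→J2  8|1|6
+link8  9|1|6
PS(8,5) f=2→J2  9|1|7
+link9  10|1|7
PS(9,2) f=2→J2  10|1|8
M = 3(10−1)−2·1−8 = 27−2−8 = 17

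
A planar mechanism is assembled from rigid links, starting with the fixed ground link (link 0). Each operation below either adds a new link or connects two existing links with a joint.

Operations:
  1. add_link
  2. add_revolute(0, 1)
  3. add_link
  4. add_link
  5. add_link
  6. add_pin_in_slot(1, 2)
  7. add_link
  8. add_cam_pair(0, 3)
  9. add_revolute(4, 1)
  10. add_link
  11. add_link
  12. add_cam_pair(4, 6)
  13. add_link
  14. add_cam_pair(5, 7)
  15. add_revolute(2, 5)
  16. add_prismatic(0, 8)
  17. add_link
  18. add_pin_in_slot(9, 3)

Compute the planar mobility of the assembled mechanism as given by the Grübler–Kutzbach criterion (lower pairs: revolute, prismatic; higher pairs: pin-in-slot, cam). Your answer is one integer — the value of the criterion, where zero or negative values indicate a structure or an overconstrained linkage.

link 0 = ground. State L|J1|J2 = 1|0|0
+link1  2|0|0
R(0,1) f=1→J1  2|1|0
+link2  3|1|0
+link3  4|1|0
+link4  5|1|0
PS(1,2) f=2→J2  5|1|1
+link5  6|1|1
C(0,3) f=2→J2  6|1|2
R(4,1) f=1→J1  6|2|2
+link6  7|2|2
+link7  8|2|2
C(4,6) f=2→J2  8|2|3
+link8  9|2|3
C(5,7) f=2→J2  9|2|4
R(2,5) f=1→J1  9|3|4
P(0,8) f=1→J1  9|4|4
+link9  10|4|4
PS(9,3) f=2→J2  10|4|5
M = 3(10−1)−2·4−5 = 27−8−5 = 14

M = 14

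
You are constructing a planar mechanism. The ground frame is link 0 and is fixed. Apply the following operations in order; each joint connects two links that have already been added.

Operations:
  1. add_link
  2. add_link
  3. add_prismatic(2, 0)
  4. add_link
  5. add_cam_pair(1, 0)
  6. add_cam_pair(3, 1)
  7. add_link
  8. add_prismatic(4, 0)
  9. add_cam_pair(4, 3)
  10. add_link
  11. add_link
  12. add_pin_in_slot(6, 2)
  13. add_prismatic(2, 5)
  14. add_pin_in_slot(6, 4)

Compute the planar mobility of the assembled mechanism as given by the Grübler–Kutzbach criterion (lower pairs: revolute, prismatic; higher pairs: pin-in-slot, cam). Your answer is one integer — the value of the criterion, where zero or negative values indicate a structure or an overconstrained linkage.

M = 7

ground; <1,0,0>
#1 <2,0,0>
#2 <3,0,0>
P:2↔0 J1 <3,1,0>
#3 <4,1,0>
C:1↔0 J2 <4,1,1>
C:3↔1 J2 <4,1,2>
#4 <5,1,2>
P:4↔0 J1 <5,2,2>
C:4↔3 J2 <5,2,3>
#5 <6,2,3>
#6 <7,2,3>
PS:6↔2 J2 <7,2,4>
P:2↔5 J1 <7,3,4>
PS:6↔4 J2 <7,3,5>
3×6 − 2×3 − 1×5 = 7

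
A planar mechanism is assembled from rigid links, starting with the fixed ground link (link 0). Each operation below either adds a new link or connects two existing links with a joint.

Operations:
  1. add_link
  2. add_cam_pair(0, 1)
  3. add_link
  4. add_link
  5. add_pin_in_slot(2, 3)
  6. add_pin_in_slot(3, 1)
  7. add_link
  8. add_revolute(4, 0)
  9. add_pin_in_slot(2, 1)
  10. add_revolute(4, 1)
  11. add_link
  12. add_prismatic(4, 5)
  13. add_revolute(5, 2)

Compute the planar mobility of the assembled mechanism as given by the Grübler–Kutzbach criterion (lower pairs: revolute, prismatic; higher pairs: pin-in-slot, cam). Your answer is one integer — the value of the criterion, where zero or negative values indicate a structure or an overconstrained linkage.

ground; <1,0,0>
#1 <2,0,0>
C:0↔1 J2 <2,0,1>
#2 <3,0,1>
#3 <4,0,1>
PS:2↔3 J2 <4,0,2>
PS:3↔1 J2 <4,0,3>
#4 <5,0,3>
R:4↔0 J1 <5,1,3>
PS:2↔1 J2 <5,1,4>
R:4↔1 J1 <5,2,4>
#5 <6,2,4>
P:4↔5 J1 <6,3,4>
R:5↔2 J1 <6,4,4>
3×5 − 2×4 − 1×4 = 3

M = 3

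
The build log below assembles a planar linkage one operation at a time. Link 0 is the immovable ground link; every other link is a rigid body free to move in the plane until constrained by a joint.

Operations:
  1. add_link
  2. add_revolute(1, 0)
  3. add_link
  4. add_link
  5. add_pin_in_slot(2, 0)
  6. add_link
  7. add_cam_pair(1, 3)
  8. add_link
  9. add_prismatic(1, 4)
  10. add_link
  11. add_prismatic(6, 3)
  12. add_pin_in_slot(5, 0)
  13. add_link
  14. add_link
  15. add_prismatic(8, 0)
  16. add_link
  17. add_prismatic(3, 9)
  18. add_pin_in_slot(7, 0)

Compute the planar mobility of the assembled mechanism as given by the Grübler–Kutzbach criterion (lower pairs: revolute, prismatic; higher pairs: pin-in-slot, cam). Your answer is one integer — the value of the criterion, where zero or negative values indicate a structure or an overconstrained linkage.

M = 13

L=1 J1=0 J2=0
add link → L=2 J1=0 J2=0
R@1,0 dof=1 J1 → L=2 J1=1 J2=0
add link → L=3 J1=1 J2=0
add link → L=4 J1=1 J2=0
PS@2,0 dof=2 J2 → L=4 J1=1 J2=1
add link → L=5 J1=1 J2=1
C@1,3 dof=2 J2 → L=5 J1=1 J2=2
add link → L=6 J1=1 J2=2
P@1,4 dof=1 J1 → L=6 J1=2 J2=2
add link → L=7 J1=2 J2=2
P@6,3 dof=1 J1 → L=7 J1=3 J2=2
PS@5,0 dof=2 J2 → L=7 J1=3 J2=3
add link → L=8 J1=3 J2=3
add link → L=9 J1=3 J2=3
P@8,0 dof=1 J1 → L=9 J1=4 J2=3
add link → L=10 J1=4 J2=3
P@3,9 dof=1 J1 → L=10 J1=5 J2=3
PS@7,0 dof=2 J2 → L=10 J1=5 J2=4
M=3(L−1)−2J1−J2=3·9−2·5−4=13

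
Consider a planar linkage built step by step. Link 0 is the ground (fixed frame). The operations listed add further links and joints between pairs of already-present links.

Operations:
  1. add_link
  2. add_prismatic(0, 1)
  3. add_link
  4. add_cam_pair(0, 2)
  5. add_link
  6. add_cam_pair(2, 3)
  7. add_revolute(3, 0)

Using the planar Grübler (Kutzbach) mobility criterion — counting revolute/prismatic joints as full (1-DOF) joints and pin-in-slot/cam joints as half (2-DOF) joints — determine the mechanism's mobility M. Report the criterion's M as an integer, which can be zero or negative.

(L,J1,J2)=(1,0,0); link0 fixed
link1: (2,0,0)
P 0-1 [J1]: (2,1,0)
link2: (3,1,0)
C 0-2 [J2]: (3,1,1)
link3: (4,1,1)
C 2-3 [J2]: (4,1,2)
R 3-0 [J1]: (4,2,2)
Grübler: 3·3 − 2·2 − 2 = 3

M = 3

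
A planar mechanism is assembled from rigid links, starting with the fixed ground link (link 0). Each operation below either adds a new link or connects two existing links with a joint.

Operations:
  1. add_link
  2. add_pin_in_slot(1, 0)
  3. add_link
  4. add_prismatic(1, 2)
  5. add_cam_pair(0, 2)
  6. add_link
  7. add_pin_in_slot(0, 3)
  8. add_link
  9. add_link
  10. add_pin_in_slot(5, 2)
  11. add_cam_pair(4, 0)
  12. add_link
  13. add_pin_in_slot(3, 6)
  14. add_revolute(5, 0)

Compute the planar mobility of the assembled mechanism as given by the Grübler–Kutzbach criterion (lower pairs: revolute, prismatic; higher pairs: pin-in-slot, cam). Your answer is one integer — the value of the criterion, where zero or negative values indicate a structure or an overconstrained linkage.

link 0 = ground. State L|J1|J2 = 1|0|0
+link1  2|0|0
PS(1,0) f=2→J2  2|0|1
+link2  3|0|1
P(1,2) f=1→J1  3|1|1
C(0,2) f=2→J2  3|1|2
+link3  4|1|2
PS(0,3) f=2→J2  4|1|3
+link4  5|1|3
+link5  6|1|3
PS(5,2) f=2→J2  6|1|4
C(4,0) f=2→J2  6|1|5
+link6  7|1|5
PS(3,6) f=2→J2  7|1|6
R(5,0) f=1→J1  7|2|6
M = 3(7−1)−2·2−6 = 18−4−6 = 8

M = 8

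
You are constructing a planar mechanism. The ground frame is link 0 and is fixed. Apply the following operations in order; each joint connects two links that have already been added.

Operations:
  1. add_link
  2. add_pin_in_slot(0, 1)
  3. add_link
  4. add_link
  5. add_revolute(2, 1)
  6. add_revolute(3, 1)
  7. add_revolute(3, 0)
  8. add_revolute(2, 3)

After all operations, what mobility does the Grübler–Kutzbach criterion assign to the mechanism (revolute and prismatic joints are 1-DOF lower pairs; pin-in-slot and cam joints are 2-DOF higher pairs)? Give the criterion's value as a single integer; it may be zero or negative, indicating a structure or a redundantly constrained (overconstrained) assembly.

[1;0;0] (link 0 is ground)
L+ [2;0;0]
PS(0,1)∈J2 [2;0;1]
L+ [3;0;1]
L+ [4;0;1]
R(2,1)∈J1 [4;1;1]
R(3,1)∈J1 [4;2;1]
R(3,0)∈J1 [4;3;1]
R(2,3)∈J1 [4;4;1]
mobility = 9 − 8 − 1 = 0

M = 0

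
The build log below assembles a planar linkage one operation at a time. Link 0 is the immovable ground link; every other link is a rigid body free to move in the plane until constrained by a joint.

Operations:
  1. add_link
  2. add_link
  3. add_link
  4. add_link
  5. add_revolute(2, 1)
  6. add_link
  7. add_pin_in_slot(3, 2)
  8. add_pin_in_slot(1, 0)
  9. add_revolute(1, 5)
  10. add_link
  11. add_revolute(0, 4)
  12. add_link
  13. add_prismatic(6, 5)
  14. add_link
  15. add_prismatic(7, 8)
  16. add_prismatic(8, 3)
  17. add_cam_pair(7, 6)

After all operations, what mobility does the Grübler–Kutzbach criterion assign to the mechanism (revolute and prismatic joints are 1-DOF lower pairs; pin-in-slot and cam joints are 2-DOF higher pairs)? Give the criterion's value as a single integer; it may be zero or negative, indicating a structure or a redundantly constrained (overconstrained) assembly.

(L,J1,J2)=(1,0,0); link0 fixed
link1: (2,0,0)
link2: (3,0,0)
link3: (4,0,0)
link4: (5,0,0)
R 2-1 [J1]: (5,1,0)
link5: (6,1,0)
PS 3-2 [J2]: (6,1,1)
PS 1-0 [J2]: (6,1,2)
R 1-5 [J1]: (6,2,2)
link6: (7,2,2)
R 0-4 [J1]: (7,3,2)
link7: (8,3,2)
P 6-5 [J1]: (8,4,2)
link8: (9,4,2)
P 7-8 [J1]: (9,5,2)
P 8-3 [J1]: (9,6,2)
C 7-6 [J2]: (9,6,3)
Grübler: 3·8 − 2·6 − 3 = 9

M = 9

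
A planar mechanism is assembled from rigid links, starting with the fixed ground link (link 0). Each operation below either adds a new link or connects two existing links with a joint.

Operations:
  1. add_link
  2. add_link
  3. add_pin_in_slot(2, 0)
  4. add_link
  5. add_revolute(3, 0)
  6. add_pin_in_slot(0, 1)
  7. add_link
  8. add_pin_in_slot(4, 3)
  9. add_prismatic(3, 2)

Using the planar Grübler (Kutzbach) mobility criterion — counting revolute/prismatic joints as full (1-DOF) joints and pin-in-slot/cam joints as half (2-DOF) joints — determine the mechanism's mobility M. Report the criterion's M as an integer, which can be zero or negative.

L=1 J1=0 J2=0
add link → L=2 J1=0 J2=0
add link → L=3 J1=0 J2=0
PS@2,0 dof=2 J2 → L=3 J1=0 J2=1
add link → L=4 J1=0 J2=1
R@3,0 dof=1 J1 → L=4 J1=1 J2=1
PS@0,1 dof=2 J2 → L=4 J1=1 J2=2
add link → L=5 J1=1 J2=2
PS@4,3 dof=2 J2 → L=5 J1=1 J2=3
P@3,2 dof=1 J1 → L=5 J1=2 J2=3
M=3(L−1)−2J1−J2=3·4−2·2−3=5

M = 5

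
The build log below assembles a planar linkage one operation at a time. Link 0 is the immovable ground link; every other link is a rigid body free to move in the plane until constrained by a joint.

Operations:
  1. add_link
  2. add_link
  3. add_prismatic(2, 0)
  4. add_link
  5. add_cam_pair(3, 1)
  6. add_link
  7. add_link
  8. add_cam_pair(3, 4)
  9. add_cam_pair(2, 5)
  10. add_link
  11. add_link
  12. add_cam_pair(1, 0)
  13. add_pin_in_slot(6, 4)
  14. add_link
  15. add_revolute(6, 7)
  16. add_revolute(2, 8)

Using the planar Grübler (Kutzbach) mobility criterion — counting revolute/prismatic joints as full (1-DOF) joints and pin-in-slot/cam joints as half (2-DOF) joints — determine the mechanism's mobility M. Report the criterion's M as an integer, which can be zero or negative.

M = 13

link 0 = ground. State L|J1|J2 = 1|0|0
+link1  2|0|0
+link2  3|0|0
P(2,0) f=1→J1  3|1|0
+link3  4|1|0
C(3,1) f=2→J2  4|1|1
+link4  5|1|1
+link5  6|1|1
C(3,4) f=2→J2  6|1|2
C(2,5) f=2→J2  6|1|3
+link6  7|1|3
+link7  8|1|3
C(1,0) f=2→J2  8|1|4
PS(6,4) f=2→J2  8|1|5
+link8  9|1|5
R(6,7) f=1→J1  9|2|5
R(2,8) f=1→J1  9|3|5
M = 3(9−1)−2·3−5 = 24−6−5 = 13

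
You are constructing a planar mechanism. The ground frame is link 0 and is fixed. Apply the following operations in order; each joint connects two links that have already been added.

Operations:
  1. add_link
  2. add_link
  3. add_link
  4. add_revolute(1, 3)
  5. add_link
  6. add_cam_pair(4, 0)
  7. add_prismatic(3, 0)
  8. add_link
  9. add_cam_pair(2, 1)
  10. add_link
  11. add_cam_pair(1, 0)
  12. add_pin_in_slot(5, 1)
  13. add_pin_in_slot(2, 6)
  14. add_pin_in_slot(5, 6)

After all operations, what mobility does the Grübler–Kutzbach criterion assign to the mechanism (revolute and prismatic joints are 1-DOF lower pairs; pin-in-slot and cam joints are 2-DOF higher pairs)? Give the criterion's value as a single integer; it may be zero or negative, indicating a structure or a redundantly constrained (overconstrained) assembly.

M = 8

L=1 J1=0 J2=0
add link → L=2 J1=0 J2=0
add link → L=3 J1=0 J2=0
add link → L=4 J1=0 J2=0
R@1,3 dof=1 J1 → L=4 J1=1 J2=0
add link → L=5 J1=1 J2=0
C@4,0 dof=2 J2 → L=5 J1=1 J2=1
P@3,0 dof=1 J1 → L=5 J1=2 J2=1
add link → L=6 J1=2 J2=1
C@2,1 dof=2 J2 → L=6 J1=2 J2=2
add link → L=7 J1=2 J2=2
C@1,0 dof=2 J2 → L=7 J1=2 J2=3
PS@5,1 dof=2 J2 → L=7 J1=2 J2=4
PS@2,6 dof=2 J2 → L=7 J1=2 J2=5
PS@5,6 dof=2 J2 → L=7 J1=2 J2=6
M=3(L−1)−2J1−J2=3·6−2·2−6=8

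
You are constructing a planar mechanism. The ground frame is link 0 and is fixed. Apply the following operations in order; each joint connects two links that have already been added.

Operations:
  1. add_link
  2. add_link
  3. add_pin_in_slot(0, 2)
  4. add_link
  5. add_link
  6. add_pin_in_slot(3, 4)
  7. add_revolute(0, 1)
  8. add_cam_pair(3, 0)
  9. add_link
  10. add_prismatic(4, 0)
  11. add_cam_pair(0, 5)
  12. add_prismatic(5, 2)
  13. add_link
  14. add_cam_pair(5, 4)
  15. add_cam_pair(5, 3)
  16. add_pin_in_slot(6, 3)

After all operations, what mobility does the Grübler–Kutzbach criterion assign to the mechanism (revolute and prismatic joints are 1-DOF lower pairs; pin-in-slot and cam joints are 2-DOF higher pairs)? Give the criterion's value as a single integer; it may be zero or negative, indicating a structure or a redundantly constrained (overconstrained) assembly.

[1;0;0] (link 0 is ground)
L+ [2;0;0]
L+ [3;0;0]
PS(0,2)∈J2 [3;0;1]
L+ [4;0;1]
L+ [5;0;1]
PS(3,4)∈J2 [5;0;2]
R(0,1)∈J1 [5;1;2]
C(3,0)∈J2 [5;1;3]
L+ [6;1;3]
P(4,0)∈J1 [6;2;3]
C(0,5)∈J2 [6;2;4]
P(5,2)∈J1 [6;3;4]
L+ [7;3;4]
C(5,4)∈J2 [7;3;5]
C(5,3)∈J2 [7;3;6]
PS(6,3)∈J2 [7;3;7]
mobility = 18 − 6 − 7 = 5

M = 5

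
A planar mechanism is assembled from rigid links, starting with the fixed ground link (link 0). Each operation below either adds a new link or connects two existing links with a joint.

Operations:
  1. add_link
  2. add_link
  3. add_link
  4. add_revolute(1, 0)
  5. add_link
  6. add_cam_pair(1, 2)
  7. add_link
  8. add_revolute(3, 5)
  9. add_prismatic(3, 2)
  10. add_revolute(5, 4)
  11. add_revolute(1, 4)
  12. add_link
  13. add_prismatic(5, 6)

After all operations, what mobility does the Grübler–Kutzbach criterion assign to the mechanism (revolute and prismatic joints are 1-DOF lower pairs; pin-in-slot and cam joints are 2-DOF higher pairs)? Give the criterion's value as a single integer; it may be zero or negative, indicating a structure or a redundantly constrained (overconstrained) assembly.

L=1 J1=0 J2=0
add link → L=2 J1=0 J2=0
add link → L=3 J1=0 J2=0
add link → L=4 J1=0 J2=0
R@1,0 dof=1 J1 → L=4 J1=1 J2=0
add link → L=5 J1=1 J2=0
C@1,2 dof=2 J2 → L=5 J1=1 J2=1
add link → L=6 J1=1 J2=1
R@3,5 dof=1 J1 → L=6 J1=2 J2=1
P@3,2 dof=1 J1 → L=6 J1=3 J2=1
R@5,4 dof=1 J1 → L=6 J1=4 J2=1
R@1,4 dof=1 J1 → L=6 J1=5 J2=1
add link → L=7 J1=5 J2=1
P@5,6 dof=1 J1 → L=7 J1=6 J2=1
M=3(L−1)−2J1−J2=3·6−2·6−1=5

M = 5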